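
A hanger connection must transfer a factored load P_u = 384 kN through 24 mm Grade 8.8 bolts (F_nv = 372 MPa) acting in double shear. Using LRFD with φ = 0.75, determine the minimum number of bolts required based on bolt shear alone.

A_b = π·24²/4 = 452.4 mm².
Per-bolt design strength φR_n = 0.75 × 372 × 452.4 × 2 / 1000 = 252.4 kN.
n ≥ 384 / 252.4 = 1.521 → use 2 bolts.

2 bolts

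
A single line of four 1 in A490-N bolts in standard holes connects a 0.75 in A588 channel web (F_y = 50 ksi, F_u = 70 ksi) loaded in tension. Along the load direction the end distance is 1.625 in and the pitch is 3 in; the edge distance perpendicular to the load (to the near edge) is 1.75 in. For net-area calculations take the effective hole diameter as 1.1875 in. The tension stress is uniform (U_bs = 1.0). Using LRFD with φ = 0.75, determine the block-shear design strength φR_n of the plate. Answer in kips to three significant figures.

Shear plane L_v = 1.625 + 3·3 = 10.62 in; A_gv = 10.62 × 0.75 = 7.969 in².
A_nv = (10.62 − 3.5·1.1875) × 0.75 = 4.852 in².
A_nt = (1.75 − 0.5·1.1875) × 0.75 = 0.8672 in².
0.6 F_u A_nv = 203.8 kips; 0.6 F_y A_gv = 239.1 kips → shear rupture governs the shear term.
R_n = 203.8 + 1.0 × 70 × 0.8672 = 264.5 kips.
Design strength φR_n = 0.75 × 264.5 = 198 kips.

198 kips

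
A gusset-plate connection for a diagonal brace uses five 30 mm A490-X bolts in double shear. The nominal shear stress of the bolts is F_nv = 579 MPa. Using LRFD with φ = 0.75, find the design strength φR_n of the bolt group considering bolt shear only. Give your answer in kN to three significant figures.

A_b = π × 30² / 4 = 706.9 mm².
R_n = F_nv · A_b · n · n_s = 579 × 706.9 × 5 × 2 / 1000 = 4093 kN.
Design strength φR_n = 0.75 × 4093 = 3070 kN.

3070 kN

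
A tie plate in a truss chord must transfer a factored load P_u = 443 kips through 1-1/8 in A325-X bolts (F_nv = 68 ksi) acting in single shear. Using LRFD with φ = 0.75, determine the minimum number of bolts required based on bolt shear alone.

9 bolts

A_b = π·1.125²/4 = 0.994 in².
Per-bolt design strength φR_n = 0.75 × 68 × 0.994 × 1 = 50.69 kips.
n ≥ 443 / 50.69 = 8.739 → use 9 bolts.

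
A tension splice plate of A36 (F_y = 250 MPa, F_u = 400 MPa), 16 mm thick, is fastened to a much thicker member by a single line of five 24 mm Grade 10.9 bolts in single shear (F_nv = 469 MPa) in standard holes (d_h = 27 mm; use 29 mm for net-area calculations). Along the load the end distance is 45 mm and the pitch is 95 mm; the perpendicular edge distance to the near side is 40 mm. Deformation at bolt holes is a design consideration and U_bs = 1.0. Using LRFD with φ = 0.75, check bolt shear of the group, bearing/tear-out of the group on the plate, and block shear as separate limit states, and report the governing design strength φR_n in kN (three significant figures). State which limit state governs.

Bolt shear: A_b = π·24²/4 = 452.4 mm²; R_n = 469 × 452.4 × 5 × 1 / 1000 = 1061 kN → 0.75 × 1061 = 796 kN.
Bearing: edge l_c = 31.5, r_n = 241.9 kN; interior l_c = 68, r_n = 368.6 kN; R_n = 241.9 + 4·368.6 = 1716 kN → 1290 kN.
Block shear: A_gv = 6800, A_nv = 4712, A_nt = 408 mm²; R_n = min(0.6F_uA_nv, 0.6F_yA_gv) + U_bs·F_u·A_nt = 1183 kN → 887 kN.
Bolt shear governs: 796 kN.

796 kN (bolt shear governs)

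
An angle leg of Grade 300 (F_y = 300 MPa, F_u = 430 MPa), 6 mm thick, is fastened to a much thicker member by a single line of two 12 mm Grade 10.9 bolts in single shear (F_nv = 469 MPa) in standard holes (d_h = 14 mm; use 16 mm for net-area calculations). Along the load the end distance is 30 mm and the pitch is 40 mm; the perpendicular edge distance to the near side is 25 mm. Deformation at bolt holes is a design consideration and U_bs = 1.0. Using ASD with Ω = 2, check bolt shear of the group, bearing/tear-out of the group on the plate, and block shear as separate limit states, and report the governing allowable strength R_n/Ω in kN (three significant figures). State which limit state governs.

Bolt shear: A_b = π·12²/4 = 113.1 mm²; R_n = 469 × 113.1 × 2 × 1 / 1000 = 106.1 kN → 106.1 / 2 = 53 kN.
Bearing: edge l_c = 23, r_n = 71.21 kN; interior l_c = 26, r_n = 74.3 kN; R_n = 71.21 + 1·74.3 = 145.5 kN → 72.8 kN.
Block shear: A_gv = 420, A_nv = 276, A_nt = 102 mm²; R_n = min(0.6F_uA_nv, 0.6F_yA_gv) + U_bs·F_u·A_nt = 115.1 kN → 57.5 kN.
Bolt shear governs: 53 kN.

53 kN (bolt shear governs)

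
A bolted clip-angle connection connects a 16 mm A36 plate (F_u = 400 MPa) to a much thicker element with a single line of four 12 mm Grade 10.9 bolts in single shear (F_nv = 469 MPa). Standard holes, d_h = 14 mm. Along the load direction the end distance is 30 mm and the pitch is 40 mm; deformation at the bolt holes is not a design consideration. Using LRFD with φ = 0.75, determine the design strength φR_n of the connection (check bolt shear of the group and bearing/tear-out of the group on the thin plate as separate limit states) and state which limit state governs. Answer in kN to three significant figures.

159 kN (bolt shear governs)

Bolt shear: A_b = π·12²/4 = 113.1 mm²; R_n = 469 × 113.1 × 4 × 1 / 1000 = 212.2 kN → 0.75 × 212.2 = 159 kN.
Bearing (1.5 l_c t F_u ≤ 3.0 d t F_u): upper limit = 3.0·12·16·400 / 1000 = 230.4 kN.
  Edge l_c = 30 − 14/2 = 23 → r_n = 220.8 kN; interior l_c = 40 − 14 = 26 → r_n = 230.4 kN.
  R_n,bearing = 1·220.8 + 3·230.4 = 912 kN → 0.75 × 912 = 684 kN.
Bolt shear governs: 159 kN.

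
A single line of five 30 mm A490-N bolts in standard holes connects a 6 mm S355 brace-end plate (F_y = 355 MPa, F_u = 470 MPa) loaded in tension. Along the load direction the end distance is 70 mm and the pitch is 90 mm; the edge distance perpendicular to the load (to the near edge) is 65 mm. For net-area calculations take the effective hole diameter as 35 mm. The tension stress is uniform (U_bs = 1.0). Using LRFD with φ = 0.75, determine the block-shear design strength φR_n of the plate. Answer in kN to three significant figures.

Shear plane L_v = 70 + 4·90 = 430 mm; A_gv = 430 × 6 = 2580 mm².
A_nv = (430 − 4.5·35) × 6 = 1635 mm².
A_nt = (65 − 0.5·35) × 6 = 285 mm².
0.6 F_u A_nv = 461.1 kN; 0.6 F_y A_gv = 549.5 kN → shear rupture governs the shear term.
R_n = 461.1 + 1.0 × 470 × 285 / 1000 = 595 kN.
Design strength φR_n = 0.75 × 595 = 446 kN.

446 kN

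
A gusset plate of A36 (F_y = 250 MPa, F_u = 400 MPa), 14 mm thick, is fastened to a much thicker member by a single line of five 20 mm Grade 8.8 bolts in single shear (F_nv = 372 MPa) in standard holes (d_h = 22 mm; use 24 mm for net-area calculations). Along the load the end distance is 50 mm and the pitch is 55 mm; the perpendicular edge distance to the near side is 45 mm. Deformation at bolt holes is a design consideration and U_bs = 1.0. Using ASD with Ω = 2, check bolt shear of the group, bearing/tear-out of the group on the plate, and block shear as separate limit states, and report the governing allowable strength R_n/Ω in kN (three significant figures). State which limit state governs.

292 kN (bolt shear governs)

Bolt shear: A_b = π·20²/4 = 314.2 mm²; R_n = 372 × 314.2 × 5 × 1 / 1000 = 584.3 kN → 584.3 / 2 = 292 kN.
Bearing: edge l_c = 39, r_n = 262.1 kN; interior l_c = 33, r_n = 221.8 kN; R_n = 262.1 + 4·221.8 = 1149 kN → 575 kN.
Block shear: A_gv = 3780, A_nv = 2268, A_nt = 462 mm²; R_n = min(0.6F_uA_nv, 0.6F_yA_gv) + U_bs·F_u·A_nt = 729.1 kN → 365 kN.
Bolt shear governs: 292 kN.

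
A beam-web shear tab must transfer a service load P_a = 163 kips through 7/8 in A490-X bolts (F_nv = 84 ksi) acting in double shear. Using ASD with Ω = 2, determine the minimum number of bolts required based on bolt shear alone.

4 bolts

A_b = π·0.875²/4 = 0.6013 in².
Per-bolt allowable strength R_n/Ω = 84 × 0.6013 × 2 / 2 = 50.51 kips.
n ≥ 163 / 50.51 = 3.227 → use 4 bolts.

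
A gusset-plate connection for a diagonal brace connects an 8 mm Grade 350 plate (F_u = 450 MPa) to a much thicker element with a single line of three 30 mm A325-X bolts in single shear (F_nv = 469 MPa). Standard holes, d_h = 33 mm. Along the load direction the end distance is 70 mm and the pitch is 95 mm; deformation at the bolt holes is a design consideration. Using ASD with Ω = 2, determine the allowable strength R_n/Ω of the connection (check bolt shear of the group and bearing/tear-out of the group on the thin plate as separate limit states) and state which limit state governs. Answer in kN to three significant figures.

Bolt shear: A_b = π·30²/4 = 706.9 mm²; R_n = 469 × 706.9 × 3 × 1 / 1000 = 994.5 kN → 994.5 / 2 = 497 kN.
Bearing (1.2 l_c t F_u ≤ 2.4 d t F_u): upper limit = 2.4·30·8·450 / 1000 = 259.2 kN.
  Edge l_c = 70 − 33/2 = 53.5 → r_n = 231.1 kN; interior l_c = 95 − 33 = 62 → r_n = 259.2 kN.
  R_n,bearing = 1·231.1 + 2·259.2 = 749.5 kN → 749.5 / 2 = 375 kN.
Bearing governs: 375 kN.

375 kN (bearing governs)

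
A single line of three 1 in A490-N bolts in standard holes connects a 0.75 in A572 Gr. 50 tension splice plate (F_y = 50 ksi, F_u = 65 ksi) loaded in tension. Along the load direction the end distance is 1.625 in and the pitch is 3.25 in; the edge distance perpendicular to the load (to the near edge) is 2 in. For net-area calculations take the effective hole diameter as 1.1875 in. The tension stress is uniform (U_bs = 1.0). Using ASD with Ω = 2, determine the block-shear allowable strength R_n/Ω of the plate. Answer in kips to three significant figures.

Shear plane L_v = 1.625 + 2·3.25 = 8.125 in; A_gv = 8.125 × 0.75 = 6.094 in².
A_nv = (8.125 − 2.5·1.1875) × 0.75 = 3.867 in².
A_nt = (2 − 0.5·1.1875) × 0.75 = 1.055 in².
0.6 F_u A_nv = 150.8 kips; 0.6 F_y A_gv = 182.8 kips → shear rupture governs the shear term.
R_n = 150.8 + 1.0 × 65 × 1.055 = 219.4 kips.
Allowable strength R_n/Ω = 219.4 / 2 = 110 kips.

110 kips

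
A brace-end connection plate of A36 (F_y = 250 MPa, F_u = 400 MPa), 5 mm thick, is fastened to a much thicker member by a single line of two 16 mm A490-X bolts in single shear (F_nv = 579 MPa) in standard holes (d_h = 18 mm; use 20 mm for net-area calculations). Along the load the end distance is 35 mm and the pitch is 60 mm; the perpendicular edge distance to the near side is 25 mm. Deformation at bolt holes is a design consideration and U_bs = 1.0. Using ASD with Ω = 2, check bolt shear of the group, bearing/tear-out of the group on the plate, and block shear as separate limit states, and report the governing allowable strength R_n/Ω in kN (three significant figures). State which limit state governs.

Bolt shear: A_b = π·16²/4 = 201.1 mm²; R_n = 579 × 201.1 × 2 × 1 / 1000 = 232.8 kN → 232.8 / 2 = 116 kN.
Bearing: edge l_c = 26, r_n = 62.4 kN; interior l_c = 42, r_n = 76.8 kN; R_n = 62.4 + 1·76.8 = 139.2 kN → 69.6 kN.
Block shear: A_gv = 475, A_nv = 325, A_nt = 75 mm²; R_n = min(0.6F_uA_nv, 0.6F_yA_gv) + U_bs·F_u·A_nt = 101.2 kN → 50.6 kN.
Block shear governs: 50.6 kN.

50.6 kN (block shear governs)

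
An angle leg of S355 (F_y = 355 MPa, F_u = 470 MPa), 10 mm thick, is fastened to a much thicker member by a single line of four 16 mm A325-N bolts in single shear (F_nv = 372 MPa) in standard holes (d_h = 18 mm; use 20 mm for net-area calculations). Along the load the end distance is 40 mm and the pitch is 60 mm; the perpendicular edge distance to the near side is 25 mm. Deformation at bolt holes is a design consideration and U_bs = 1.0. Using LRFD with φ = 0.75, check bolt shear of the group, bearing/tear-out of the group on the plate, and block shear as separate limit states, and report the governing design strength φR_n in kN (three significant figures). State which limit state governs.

Bolt shear: A_b = π·16²/4 = 201.1 mm²; R_n = 372 × 201.1 × 4 × 1 / 1000 = 299.2 kN → 0.75 × 299.2 = 224 kN.
Bearing: edge l_c = 31, r_n = 174.8 kN; interior l_c = 42, r_n = 180.5 kN; R_n = 174.8 + 3·180.5 = 716.3 kN → 537 kN.
Block shear: A_gv = 2200, A_nv = 1500, A_nt = 150 mm²; R_n = min(0.6F_uA_nv, 0.6F_yA_gv) + U_bs·F_u·A_nt = 493.5 kN → 370 kN.
Bolt shear governs: 224 kN.

224 kN (bolt shear governs)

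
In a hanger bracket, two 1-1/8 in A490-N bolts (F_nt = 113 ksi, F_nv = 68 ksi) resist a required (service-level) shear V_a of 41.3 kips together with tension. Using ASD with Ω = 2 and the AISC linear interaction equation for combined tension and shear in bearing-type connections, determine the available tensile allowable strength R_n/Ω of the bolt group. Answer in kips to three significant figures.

77.4 kips

A_b = π·1.125²/4 = 0.994 in²; f_rv = 41.3 / (2 × 0.994) = 20.77 ksi.
F'_nt = 1.3 F_nt − (Ω F_nt / F_nv) f_rv = 1.3·113 − (2·113/68)·20.77 = 77.86 ksi, capped at F_nt → F'_nt = 77.86 ksi.
R_n = F'_nt · A_b · n = 77.86 × 0.994 × 2 = 154.8 kips.
Allowable strength R_n/Ω = 154.8 / 2 = 77.4 kips.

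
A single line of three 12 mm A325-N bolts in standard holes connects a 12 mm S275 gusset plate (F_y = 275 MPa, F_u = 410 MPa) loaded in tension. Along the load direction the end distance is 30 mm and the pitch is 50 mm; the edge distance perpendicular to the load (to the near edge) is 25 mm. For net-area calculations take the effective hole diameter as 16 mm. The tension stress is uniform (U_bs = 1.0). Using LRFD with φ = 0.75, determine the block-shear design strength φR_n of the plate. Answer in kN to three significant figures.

Shear plane L_v = 30 + 2·50 = 130 mm; A_gv = 130 × 12 = 1560 mm².
A_nv = (130 − 2.5·16) × 12 = 1080 mm².
A_nt = (25 − 0.5·16) × 12 = 204 mm².
0.6 F_u A_nv = 265.7 kN; 0.6 F_y A_gv = 257.4 kN → shear yielding governs the shear term.
R_n = 257.4 + 1.0 × 410 × 204 / 1000 = 341 kN.
Design strength φR_n = 0.75 × 341 = 256 kN.

256 kN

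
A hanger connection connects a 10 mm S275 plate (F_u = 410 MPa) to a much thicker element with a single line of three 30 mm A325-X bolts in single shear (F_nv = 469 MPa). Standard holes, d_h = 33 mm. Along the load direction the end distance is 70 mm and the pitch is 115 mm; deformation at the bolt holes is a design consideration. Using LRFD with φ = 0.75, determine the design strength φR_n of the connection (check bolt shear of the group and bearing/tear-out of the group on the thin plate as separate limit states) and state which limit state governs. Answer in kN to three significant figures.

Bolt shear: A_b = π·30²/4 = 706.9 mm²; R_n = 469 × 706.9 × 3 × 1 / 1000 = 994.5 kN → 0.75 × 994.5 = 746 kN.
Bearing (1.2 l_c t F_u ≤ 2.4 d t F_u): upper limit = 2.4·30·10·410 / 1000 = 295.2 kN.
  Edge l_c = 70 − 33/2 = 53.5 → r_n = 263.2 kN; interior l_c = 115 − 33 = 82 → r_n = 295.2 kN.
  R_n,bearing = 1·263.2 + 2·295.2 = 853.6 kN → 0.75 × 853.6 = 640 kN.
Bearing governs: 640 kN.

640 kN (bearing governs)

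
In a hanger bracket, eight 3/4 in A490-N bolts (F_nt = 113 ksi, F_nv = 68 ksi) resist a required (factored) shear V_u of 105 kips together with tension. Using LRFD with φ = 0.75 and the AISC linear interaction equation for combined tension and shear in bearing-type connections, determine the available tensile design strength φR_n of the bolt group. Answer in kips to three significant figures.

A_b = π·0.75²/4 = 0.4418 in²; f_rv = 105 / (8 × 0.4418) = 29.71 ksi.
F'_nt = 1.3 F_nt − (F_nt / φF_nv) f_rv = 1.3·113 − (113/(0.75·68))·29.71 = 81.07 ksi, capped at F_nt → F'_nt = 81.07 ksi.
R_n = F'_nt · A_b · n = 81.07 × 0.4418 × 8 = 286.5 kips.
Design strength φR_n = 0.75 × 286.5 = 215 kips.

215 kips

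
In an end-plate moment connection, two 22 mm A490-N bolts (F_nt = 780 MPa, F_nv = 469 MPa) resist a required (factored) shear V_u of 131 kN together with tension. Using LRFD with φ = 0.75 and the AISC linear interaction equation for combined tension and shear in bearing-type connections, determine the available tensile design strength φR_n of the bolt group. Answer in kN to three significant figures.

360 kN

A_b = π·22²/4 = 380.1 mm²; f_rv = 131 × 1000 / (2 × 380.1) = 172.3 MPa.
F'_nt = 1.3 F_nt − (F_nt / φF_nv) f_rv = 1.3·780 − (780/(0.75·469))·172.3 = 631.9 MPa, capped at F_nt → F'_nt = 631.9 MPa.
R_n = F'_nt · A_b · n = 631.9 × 380.1 × 2 / 1000 = 480.4 kN.
Design strength φR_n = 0.75 × 480.4 = 360 kN.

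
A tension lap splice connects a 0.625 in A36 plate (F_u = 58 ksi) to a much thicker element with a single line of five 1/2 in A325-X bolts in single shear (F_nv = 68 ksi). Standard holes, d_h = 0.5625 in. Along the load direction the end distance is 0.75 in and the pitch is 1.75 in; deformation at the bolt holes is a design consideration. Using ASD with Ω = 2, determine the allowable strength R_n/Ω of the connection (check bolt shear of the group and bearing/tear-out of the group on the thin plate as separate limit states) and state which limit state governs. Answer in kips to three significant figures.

33.4 kips (bolt shear governs)

Bolt shear: A_b = π·0.5²/4 = 0.1963 in²; R_n = 68 × 0.1963 × 5 × 1 = 66.76 kips → 66.76 / 2 = 33.4 kips.
Bearing (1.2 l_c t F_u ≤ 2.4 d t F_u): upper limit = 2.4·0.5·0.625·58 = 43.5 kips.
  Edge l_c = 0.75 − 0.5625/2 = 0.4688 → r_n = 20.39 kips; interior l_c = 1.75 − 0.5625 = 1.188 → r_n = 43.5 kips.
  R_n,bearing = 1·20.39 + 4·43.5 = 194.4 kips → 194.4 / 2 = 97.2 kips.
Bolt shear governs: 33.4 kips.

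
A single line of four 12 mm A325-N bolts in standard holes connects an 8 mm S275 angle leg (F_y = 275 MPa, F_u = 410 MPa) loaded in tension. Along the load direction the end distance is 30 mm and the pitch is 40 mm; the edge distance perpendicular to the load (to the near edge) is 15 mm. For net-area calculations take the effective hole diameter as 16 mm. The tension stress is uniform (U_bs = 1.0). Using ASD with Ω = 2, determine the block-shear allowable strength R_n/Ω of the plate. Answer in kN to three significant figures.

Shear plane L_v = 30 + 3·40 = 150 mm; A_gv = 150 × 8 = 1200 mm².
A_nv = (150 − 3.5·16) × 8 = 752 mm².
A_nt = (15 − 0.5·16) × 8 = 56 mm².
0.6 F_u A_nv = 185 kN; 0.6 F_y A_gv = 198 kN → shear rupture governs the shear term.
R_n = 185 + 1.0 × 410 × 56 / 1000 = 208 kN.
Allowable strength R_n/Ω = 208 / 2 = 104 kN.

104 kN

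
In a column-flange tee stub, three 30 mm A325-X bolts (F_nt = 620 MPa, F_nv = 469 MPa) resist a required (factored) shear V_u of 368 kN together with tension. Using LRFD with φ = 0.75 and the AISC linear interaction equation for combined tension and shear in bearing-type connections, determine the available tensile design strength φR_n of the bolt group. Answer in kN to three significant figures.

A_b = π·30²/4 = 706.9 mm²; f_rv = 368 × 1000 / (3 × 706.9) = 173.5 MPa.
F'_nt = 1.3 F_nt − (F_nt / φF_nv) f_rv = 1.3·620 − (620/(0.75·469))·173.5 = 500.1 MPa, capped at F_nt → F'_nt = 500.1 MPa.
R_n = F'_nt · A_b · n = 500.1 × 706.9 × 3 / 1000 = 1061 kN.
Design strength φR_n = 0.75 × 1061 = 795 kN.

795 kN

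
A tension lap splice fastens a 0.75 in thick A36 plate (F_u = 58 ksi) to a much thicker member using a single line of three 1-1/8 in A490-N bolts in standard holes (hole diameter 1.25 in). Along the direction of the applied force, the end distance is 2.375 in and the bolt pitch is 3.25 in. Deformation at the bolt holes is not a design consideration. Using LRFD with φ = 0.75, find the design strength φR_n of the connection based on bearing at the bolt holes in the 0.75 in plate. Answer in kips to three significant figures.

281 kips

Per bolt r_n = 1.5 l_c t F_u ≤ 3.0 d t F_u; upper limit = 3.0 × 1.125 × 0.75 × 58 = 146.8 kips.
Edge bolt: l_c = 2.375 − 1.25/2 = 1.75 in → 1.5 × 1.75 × 0.75 × 58 = 114.2 → r_n = 114.2 kips.
Interior bolts: l_c = 3.25 − 1.25 = 2 in → 1.5 × 2 × 0.75 × 58 = 130.5 → r_n = 130.5 kips.
R_n = 1 × 114.2 + 2 × 130.5 = 375.2 kips.
Design strength φR_n = 0.75 × 375.2 = 281 kips.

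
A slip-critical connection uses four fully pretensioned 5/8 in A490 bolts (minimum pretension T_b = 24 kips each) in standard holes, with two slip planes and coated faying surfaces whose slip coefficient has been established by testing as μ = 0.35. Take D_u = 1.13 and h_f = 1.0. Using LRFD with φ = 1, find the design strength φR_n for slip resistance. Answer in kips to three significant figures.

75.9 kips

R_n = μ · D_u · h_f · T_b · n_s · n_b = 0.35 × 1.13 × 1.0 × 24 × 2 × 4 = 75.94 kips.
Design strength φR_n = 1 × 75.94 = 75.9 kips.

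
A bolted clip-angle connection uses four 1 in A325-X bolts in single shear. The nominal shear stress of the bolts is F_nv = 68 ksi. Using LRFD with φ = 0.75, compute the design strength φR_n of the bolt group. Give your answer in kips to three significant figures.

160 kips

A_b = π × 1² / 4 = 0.7854 in².
R_n = F_nv · A_b · n · n_s = 68 × 0.7854 × 4 × 1 = 213.6 kips.
Design strength φR_n = 0.75 × 213.6 = 160 kips.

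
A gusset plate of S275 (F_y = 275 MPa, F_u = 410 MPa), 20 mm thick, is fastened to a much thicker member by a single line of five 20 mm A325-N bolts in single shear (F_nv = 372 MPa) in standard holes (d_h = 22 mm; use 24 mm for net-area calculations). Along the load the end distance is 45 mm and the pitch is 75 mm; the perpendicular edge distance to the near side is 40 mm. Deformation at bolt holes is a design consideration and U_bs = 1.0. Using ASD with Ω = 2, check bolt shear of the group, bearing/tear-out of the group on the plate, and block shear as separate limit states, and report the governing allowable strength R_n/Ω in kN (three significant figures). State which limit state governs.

Bolt shear: A_b = π·20²/4 = 314.2 mm²; R_n = 372 × 314.2 × 5 × 1 / 1000 = 584.3 kN → 584.3 / 2 = 292 kN.
Bearing: edge l_c = 34, r_n = 334.6 kN; interior l_c = 53, r_n = 393.6 kN; R_n = 334.6 + 4·393.6 = 1909 kN → 954 kN.
Block shear: A_gv = 6900, A_nv = 4740, A_nt = 560 mm²; R_n = min(0.6F_uA_nv, 0.6F_yA_gv) + U_bs·F_u·A_nt = 1368 kN → 684 kN.
Bolt shear governs: 292 kN.

292 kN (bolt shear governs)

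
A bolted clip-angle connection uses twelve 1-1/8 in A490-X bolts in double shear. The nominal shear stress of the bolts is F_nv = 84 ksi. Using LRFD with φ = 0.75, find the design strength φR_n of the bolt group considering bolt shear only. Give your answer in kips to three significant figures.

A_b = π × 1.125² / 4 = 0.994 in².
R_n = F_nv · A_b · n · n_s = 84 × 0.994 × 12 × 2 = 2004 kips.
Design strength φR_n = 0.75 × 2004 = 1500 kips.

1500 kips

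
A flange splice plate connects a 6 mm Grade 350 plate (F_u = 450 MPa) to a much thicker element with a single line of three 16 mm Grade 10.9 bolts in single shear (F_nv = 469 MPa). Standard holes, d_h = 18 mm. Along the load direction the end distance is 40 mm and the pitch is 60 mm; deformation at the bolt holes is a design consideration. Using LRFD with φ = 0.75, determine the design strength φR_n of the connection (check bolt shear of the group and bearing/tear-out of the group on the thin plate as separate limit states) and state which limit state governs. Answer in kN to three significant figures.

212 kN (bolt shear governs)

Bolt shear: A_b = π·16²/4 = 201.1 mm²; R_n = 469 × 201.1 × 3 × 1 / 1000 = 282.9 kN → 0.75 × 282.9 = 212 kN.
Bearing (1.2 l_c t F_u ≤ 2.4 d t F_u): upper limit = 2.4·16·6·450 / 1000 = 103.7 kN.
  Edge l_c = 40 − 18/2 = 31 → r_n = 100.4 kN; interior l_c = 60 − 18 = 42 → r_n = 103.7 kN.
  R_n,bearing = 1·100.4 + 2·103.7 = 307.8 kN → 0.75 × 307.8 = 231 kN.
Bolt shear governs: 212 kN.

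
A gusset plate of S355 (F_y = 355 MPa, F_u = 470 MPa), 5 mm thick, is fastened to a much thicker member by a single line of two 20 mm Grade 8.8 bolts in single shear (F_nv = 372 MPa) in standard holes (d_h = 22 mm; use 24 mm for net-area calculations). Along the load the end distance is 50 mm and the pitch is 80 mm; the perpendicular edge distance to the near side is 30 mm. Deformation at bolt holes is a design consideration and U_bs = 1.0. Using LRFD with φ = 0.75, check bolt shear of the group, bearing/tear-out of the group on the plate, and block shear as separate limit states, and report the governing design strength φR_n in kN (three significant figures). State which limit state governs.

131 kN (block shear governs)

Bolt shear: A_b = π·20²/4 = 314.2 mm²; R_n = 372 × 314.2 × 2 × 1 / 1000 = 233.7 kN → 0.75 × 233.7 = 175 kN.
Bearing: edge l_c = 39, r_n = 110 kN; interior l_c = 58, r_n = 112.8 kN; R_n = 110 + 1·112.8 = 222.8 kN → 167 kN.
Block shear: A_gv = 650, A_nv = 470, A_nt = 90 mm²; R_n = min(0.6F_uA_nv, 0.6F_yA_gv) + U_bs·F_u·A_nt = 174.8 kN → 131 kN.
Block shear governs: 131 kN.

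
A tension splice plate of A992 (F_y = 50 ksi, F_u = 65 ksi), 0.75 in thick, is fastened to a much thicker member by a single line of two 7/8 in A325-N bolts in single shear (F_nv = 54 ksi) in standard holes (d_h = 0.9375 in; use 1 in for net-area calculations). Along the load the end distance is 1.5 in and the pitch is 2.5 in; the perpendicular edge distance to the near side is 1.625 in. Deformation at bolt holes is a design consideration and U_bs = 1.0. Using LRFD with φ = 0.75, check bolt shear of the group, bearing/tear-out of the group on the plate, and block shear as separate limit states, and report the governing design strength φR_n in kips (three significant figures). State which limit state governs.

48.7 kips (bolt shear governs)

Bolt shear: A_b = π·0.875²/4 = 0.6013 in²; R_n = 54 × 0.6013 × 2 × 1 = 64.94 kips → 0.75 × 64.94 = 48.7 kips.
Bearing: edge l_c = 1.031, r_n = 60.33 kips; interior l_c = 1.562, r_n = 91.41 kips; R_n = 60.33 + 1·91.41 = 151.7 kips → 114 kips.
Block shear: A_gv = 3, A_nv = 1.875, A_nt = 0.8438 in²; R_n = min(0.6F_uA_nv, 0.6F_yA_gv) + U_bs·F_u·A_nt = 128 kips → 96 kips.
Bolt shear governs: 48.7 kips.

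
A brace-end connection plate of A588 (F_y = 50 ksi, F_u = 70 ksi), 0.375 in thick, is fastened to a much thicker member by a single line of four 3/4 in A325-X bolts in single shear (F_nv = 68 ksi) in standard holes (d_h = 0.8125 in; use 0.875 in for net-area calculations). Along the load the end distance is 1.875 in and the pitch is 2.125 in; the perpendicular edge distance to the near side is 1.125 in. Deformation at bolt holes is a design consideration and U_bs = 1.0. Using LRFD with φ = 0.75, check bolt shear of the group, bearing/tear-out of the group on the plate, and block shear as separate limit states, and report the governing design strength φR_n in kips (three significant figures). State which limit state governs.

Bolt shear: A_b = π·0.75²/4 = 0.4418 in²; R_n = 68 × 0.4418 × 4 × 1 = 120.2 kips → 0.75 × 120.2 = 90.1 kips.
Bearing: edge l_c = 1.469, r_n = 46.27 kips; interior l_c = 1.312, r_n = 41.34 kips; R_n = 46.27 + 3·41.34 = 170.3 kips → 128 kips.
Block shear: A_gv = 3.094, A_nv = 1.945, A_nt = 0.2578 in²; R_n = min(0.6F_uA_nv, 0.6F_yA_gv) + U_bs·F_u·A_nt = 99.75 kips → 74.8 kips.
Block shear governs: 74.8 kips.

74.8 kips (block shear governs)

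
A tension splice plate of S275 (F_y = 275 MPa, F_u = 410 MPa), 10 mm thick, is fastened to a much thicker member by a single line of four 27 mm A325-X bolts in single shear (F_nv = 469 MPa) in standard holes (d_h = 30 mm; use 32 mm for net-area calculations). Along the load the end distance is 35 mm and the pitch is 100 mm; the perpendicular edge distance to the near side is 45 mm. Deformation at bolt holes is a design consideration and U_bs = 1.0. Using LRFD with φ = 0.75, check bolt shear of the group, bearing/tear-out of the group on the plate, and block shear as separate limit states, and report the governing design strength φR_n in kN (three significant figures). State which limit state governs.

501 kN (block shear governs)

Bolt shear: A_b = π·27²/4 = 572.6 mm²; R_n = 469 × 572.6 × 4 × 1 / 1000 = 1074 kN → 0.75 × 1074 = 806 kN.
Bearing: edge l_c = 20, r_n = 98.4 kN; interior l_c = 70, r_n = 265.7 kN; R_n = 98.4 + 3·265.7 = 895.4 kN → 672 kN.
Block shear: A_gv = 3350, A_nv = 2230, A_nt = 290 mm²; R_n = min(0.6F_uA_nv, 0.6F_yA_gv) + U_bs·F_u·A_nt = 667.5 kN → 501 kN.
Block shear governs: 501 kN.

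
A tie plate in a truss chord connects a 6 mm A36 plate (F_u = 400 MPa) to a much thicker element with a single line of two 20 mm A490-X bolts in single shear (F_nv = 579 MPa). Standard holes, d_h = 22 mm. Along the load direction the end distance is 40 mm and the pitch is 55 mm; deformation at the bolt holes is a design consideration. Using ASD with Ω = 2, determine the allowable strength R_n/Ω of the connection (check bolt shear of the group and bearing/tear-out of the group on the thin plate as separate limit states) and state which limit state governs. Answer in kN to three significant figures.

Bolt shear: A_b = π·20²/4 = 314.2 mm²; R_n = 579 × 314.2 × 2 × 1 / 1000 = 363.8 kN → 363.8 / 2 = 182 kN.
Bearing (1.2 l_c t F_u ≤ 2.4 d t F_u): upper limit = 2.4·20·6·400 / 1000 = 115.2 kN.
  Edge l_c = 40 − 22/2 = 29 → r_n = 83.52 kN; interior l_c = 55 − 22 = 33 → r_n = 95.04 kN.
  R_n,bearing = 1·83.52 + 1·95.04 = 178.6 kN → 178.6 / 2 = 89.3 kN.
Bearing governs: 89.3 kN.

89.3 kN (bearing governs)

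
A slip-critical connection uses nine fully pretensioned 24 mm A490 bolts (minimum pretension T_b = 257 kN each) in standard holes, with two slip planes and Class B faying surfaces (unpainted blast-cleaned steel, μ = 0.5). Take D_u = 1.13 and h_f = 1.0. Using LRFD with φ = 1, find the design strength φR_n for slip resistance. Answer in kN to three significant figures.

2610 kN

R_n = μ · D_u · h_f · T_b · n_s · n_b = 0.5 × 1.13 × 1.0 × 257 × 2 × 9 = 2614 kN.
Design strength φR_n = 1 × 2614 = 2610 kN.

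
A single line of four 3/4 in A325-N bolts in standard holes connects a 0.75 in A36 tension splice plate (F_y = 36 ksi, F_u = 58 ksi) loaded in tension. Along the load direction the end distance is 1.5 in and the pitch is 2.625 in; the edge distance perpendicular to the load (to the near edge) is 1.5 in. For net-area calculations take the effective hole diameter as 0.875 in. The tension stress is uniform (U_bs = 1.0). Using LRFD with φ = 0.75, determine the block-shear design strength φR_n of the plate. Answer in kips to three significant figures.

149 kips

Shear plane L_v = 1.5 + 3·2.625 = 9.375 in; A_gv = 9.375 × 0.75 = 7.031 in².
A_nv = (9.375 − 3.5·0.875) × 0.75 = 4.734 in².
A_nt = (1.5 − 0.5·0.875) × 0.75 = 0.7969 in².
0.6 F_u A_nv = 164.8 kips; 0.6 F_y A_gv = 151.9 kips → shear yielding governs the shear term.
R_n = 151.9 + 1.0 × 58 × 0.7969 = 198.1 kips.
Design strength φR_n = 0.75 × 198.1 = 149 kips.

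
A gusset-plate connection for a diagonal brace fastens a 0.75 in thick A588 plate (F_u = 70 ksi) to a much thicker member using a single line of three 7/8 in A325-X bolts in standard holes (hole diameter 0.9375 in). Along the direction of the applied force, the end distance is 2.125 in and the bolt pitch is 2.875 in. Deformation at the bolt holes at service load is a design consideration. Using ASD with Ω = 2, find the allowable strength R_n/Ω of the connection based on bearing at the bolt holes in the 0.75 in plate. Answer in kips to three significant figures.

Per bolt r_n = 1.2 l_c t F_u ≤ 2.4 d t F_u; upper limit = 2.4 × 0.875 × 0.75 × 70 = 110.3 kips.
Edge bolt: l_c = 2.125 − 0.9375/2 = 1.656 in → 1.2 × 1.656 × 0.75 × 70 = 104.3 → r_n = 104.3 kips.
Interior bolts: l_c = 2.875 − 0.9375 = 1.938 in → 1.2 × 1.938 × 0.75 × 70 = 122.1 → r_n = 110.3 kips.
R_n = 1 × 104.3 + 2 × 110.3 = 324.8 kips.
Allowable strength R_n/Ω = 324.8 / 2 = 162 kips.

162 kips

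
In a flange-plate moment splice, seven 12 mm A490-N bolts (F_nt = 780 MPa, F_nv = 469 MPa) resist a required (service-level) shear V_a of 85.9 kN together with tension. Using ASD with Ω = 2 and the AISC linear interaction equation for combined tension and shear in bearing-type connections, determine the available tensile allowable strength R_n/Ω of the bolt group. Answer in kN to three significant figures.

A_b = π·12²/4 = 113.1 mm²; f_rv = 85.9 × 1000 / (7 × 113.1) = 108.5 MPa.
F'_nt = 1.3 F_nt − (Ω F_nt / F_nv) f_rv = 1.3·780 − (2·780/469)·108.5 = 653.1 MPa, capped at F_nt → F'_nt = 653.1 MPa.
R_n = F'_nt · A_b · n = 653.1 × 113.1 × 7 / 1000 = 517 kN.
Allowable strength R_n/Ω = 517 / 2 = 259 kN.

259 kN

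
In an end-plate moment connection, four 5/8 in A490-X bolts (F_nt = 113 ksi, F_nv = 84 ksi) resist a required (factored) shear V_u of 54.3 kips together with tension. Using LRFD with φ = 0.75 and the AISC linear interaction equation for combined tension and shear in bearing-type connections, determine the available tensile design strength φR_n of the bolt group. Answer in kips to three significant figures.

A_b = π·0.625²/4 = 0.3068 in²; f_rv = 54.3 / (4 × 0.3068) = 44.25 ksi.
F'_nt = 1.3 F_nt − (F_nt / φF_nv) f_rv = 1.3·113 − (113/(0.75·84))·44.25 = 67.54 ksi, capped at F_nt → F'_nt = 67.54 ksi.
R_n = F'_nt · A_b · n = 67.54 × 0.3068 × 4 = 82.88 kips.
Design strength φR_n = 0.75 × 82.88 = 62.2 kips.

62.2 kips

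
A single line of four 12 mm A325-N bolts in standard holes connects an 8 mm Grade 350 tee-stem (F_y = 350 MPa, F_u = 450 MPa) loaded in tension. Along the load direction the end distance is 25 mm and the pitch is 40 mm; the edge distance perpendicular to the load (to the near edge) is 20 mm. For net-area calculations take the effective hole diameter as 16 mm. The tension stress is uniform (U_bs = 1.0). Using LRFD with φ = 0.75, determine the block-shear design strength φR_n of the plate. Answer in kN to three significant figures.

177 kN

Shear plane L_v = 25 + 3·40 = 145 mm; A_gv = 145 × 8 = 1160 mm².
A_nv = (145 − 3.5·16) × 8 = 712 mm².
A_nt = (20 − 0.5·16) × 8 = 96 mm².
0.6 F_u A_nv = 192.2 kN; 0.6 F_y A_gv = 243.6 kN → shear rupture governs the shear term.
R_n = 192.2 + 1.0 × 450 × 96 / 1000 = 235.4 kN.
Design strength φR_n = 0.75 × 235.4 = 177 kN.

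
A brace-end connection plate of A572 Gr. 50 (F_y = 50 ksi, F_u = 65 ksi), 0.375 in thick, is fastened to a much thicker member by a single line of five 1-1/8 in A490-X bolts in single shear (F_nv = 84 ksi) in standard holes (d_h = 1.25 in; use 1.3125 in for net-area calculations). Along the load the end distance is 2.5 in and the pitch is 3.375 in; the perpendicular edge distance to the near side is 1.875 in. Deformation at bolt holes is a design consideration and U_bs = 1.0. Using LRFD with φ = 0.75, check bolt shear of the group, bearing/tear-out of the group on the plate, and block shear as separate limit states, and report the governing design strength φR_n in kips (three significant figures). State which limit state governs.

133 kips (block shear governs)

Bolt shear: A_b = π·1.125²/4 = 0.994 in²; R_n = 84 × 0.994 × 5 × 1 = 417.5 kips → 0.75 × 417.5 = 313 kips.
Bearing: edge l_c = 1.875, r_n = 54.84 kips; interior l_c = 2.125, r_n = 62.16 kips; R_n = 54.84 + 4·62.16 = 303.5 kips → 228 kips.
Block shear: A_gv = 6, A_nv = 3.785, A_nt = 0.457 in²; R_n = min(0.6F_uA_nv, 0.6F_yA_gv) + U_bs·F_u·A_nt = 177.3 kips → 133 kips.
Block shear governs: 133 kips.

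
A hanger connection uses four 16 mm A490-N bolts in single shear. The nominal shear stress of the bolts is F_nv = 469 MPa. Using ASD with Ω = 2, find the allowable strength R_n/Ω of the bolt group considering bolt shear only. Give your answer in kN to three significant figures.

189 kN

A_b = π × 16² / 4 = 201.1 mm².
R_n = F_nv · A_b · n · n_s = 469 × 201.1 × 4 × 1 / 1000 = 377.2 kN.
Allowable strength R_n/Ω = 377.2 / 2 = 189 kN.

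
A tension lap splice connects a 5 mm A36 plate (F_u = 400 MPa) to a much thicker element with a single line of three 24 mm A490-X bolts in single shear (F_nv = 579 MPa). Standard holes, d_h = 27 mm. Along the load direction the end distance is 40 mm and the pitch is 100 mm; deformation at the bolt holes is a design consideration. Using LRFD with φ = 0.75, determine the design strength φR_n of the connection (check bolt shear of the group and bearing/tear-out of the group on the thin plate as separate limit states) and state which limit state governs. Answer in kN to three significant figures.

Bolt shear: A_b = π·24²/4 = 452.4 mm²; R_n = 579 × 452.4 × 3 × 1 / 1000 = 785.8 kN → 0.75 × 785.8 = 589 kN.
Bearing (1.2 l_c t F_u ≤ 2.4 d t F_u): upper limit = 2.4·24·5·400 / 1000 = 115.2 kN.
  Edge l_c = 40 − 27/2 = 26.5 → r_n = 63.6 kN; interior l_c = 100 − 27 = 73 → r_n = 115.2 kN.
  R_n,bearing = 1·63.6 + 2·115.2 = 294 kN → 0.75 × 294 = 220 kN.
Bearing governs: 220 kN.

220 kN (bearing governs)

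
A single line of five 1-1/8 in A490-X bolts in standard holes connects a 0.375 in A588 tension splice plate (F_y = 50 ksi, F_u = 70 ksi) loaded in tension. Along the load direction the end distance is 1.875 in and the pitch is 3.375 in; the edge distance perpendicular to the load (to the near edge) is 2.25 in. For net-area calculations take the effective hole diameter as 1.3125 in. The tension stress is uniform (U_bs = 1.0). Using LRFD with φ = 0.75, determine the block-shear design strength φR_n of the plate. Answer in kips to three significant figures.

Shear plane L_v = 1.875 + 4·3.375 = 15.38 in; A_gv = 15.38 × 0.375 = 5.766 in².
A_nv = (15.38 − 4.5·1.3125) × 0.375 = 3.551 in².
A_nt = (2.25 − 0.5·1.3125) × 0.375 = 0.5977 in².
0.6 F_u A_nv = 149.1 kips; 0.6 F_y A_gv = 173 kips → shear rupture governs the shear term.
R_n = 149.1 + 1.0 × 70 × 0.5977 = 191 kips.
Design strength φR_n = 0.75 × 191 = 143 kips.

143 kips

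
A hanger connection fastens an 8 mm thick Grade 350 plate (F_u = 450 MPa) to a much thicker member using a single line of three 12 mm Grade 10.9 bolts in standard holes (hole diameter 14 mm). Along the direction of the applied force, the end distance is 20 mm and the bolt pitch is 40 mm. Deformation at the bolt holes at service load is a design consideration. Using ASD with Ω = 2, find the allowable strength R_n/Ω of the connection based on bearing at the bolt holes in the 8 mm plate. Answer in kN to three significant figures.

132 kN

Per bolt r_n = 1.2 l_c t F_u ≤ 2.4 d t F_u; upper limit = 2.4 × 12 × 8 × 450 / 1000 = 103.7 kN.
Edge bolt: l_c = 20 − 14/2 = 13 mm → 1.2 × 13 × 8 × 450 / 1000 = 56.16 → r_n = 56.16 kN.
Interior bolts: l_c = 40 − 14 = 26 mm → 1.2 × 26 × 8 × 450 / 1000 = 112.3 → r_n = 103.7 kN.
R_n = 1 × 56.16 + 2 × 103.7 = 263.5 kN.
Allowable strength R_n/Ω = 263.5 / 2 = 132 kN.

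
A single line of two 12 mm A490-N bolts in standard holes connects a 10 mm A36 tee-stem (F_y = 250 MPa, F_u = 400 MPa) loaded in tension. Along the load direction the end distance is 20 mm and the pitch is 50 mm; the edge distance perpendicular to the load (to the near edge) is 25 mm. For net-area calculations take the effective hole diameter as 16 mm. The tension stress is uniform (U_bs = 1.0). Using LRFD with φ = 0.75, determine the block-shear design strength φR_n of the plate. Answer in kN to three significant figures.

Shear plane L_v = 20 + 1·50 = 70 mm; A_gv = 70 × 10 = 700 mm².
A_nv = (70 − 1.5·16) × 10 = 460 mm².
A_nt = (25 − 0.5·16) × 10 = 170 mm².
0.6 F_u A_nv = 110.4 kN; 0.6 F_y A_gv = 105 kN → shear yielding governs the shear term.
R_n = 105 + 1.0 × 400 × 170 / 1000 = 173 kN.
Design strength φR_n = 0.75 × 173 = 130 kN.

130 kN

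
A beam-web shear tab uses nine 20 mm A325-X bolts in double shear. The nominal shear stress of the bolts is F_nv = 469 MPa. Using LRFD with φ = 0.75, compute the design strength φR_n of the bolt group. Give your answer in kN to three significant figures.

A_b = π × 20² / 4 = 314.2 mm².
R_n = F_nv · A_b · n · n_s = 469 × 314.2 × 9 × 2 / 1000 = 2652 kN.
Design strength φR_n = 0.75 × 2652 = 1990 kN.

1990 kN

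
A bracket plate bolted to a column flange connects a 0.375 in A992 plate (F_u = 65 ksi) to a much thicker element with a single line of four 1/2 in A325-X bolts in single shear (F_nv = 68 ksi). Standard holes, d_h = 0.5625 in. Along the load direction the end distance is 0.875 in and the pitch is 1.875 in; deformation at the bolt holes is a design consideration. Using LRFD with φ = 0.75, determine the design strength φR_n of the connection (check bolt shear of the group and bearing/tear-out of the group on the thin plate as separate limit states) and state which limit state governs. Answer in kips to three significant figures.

40.1 kips (bolt shear governs)

Bolt shear: A_b = π·0.5²/4 = 0.1963 in²; R_n = 68 × 0.1963 × 4 × 1 = 53.41 kips → 0.75 × 53.41 = 40.1 kips.
Bearing (1.2 l_c t F_u ≤ 2.4 d t F_u): upper limit = 2.4·0.5·0.375·65 = 29.25 kips.
  Edge l_c = 0.875 − 0.5625/2 = 0.5938 → r_n = 17.37 kips; interior l_c = 1.875 − 0.5625 = 1.312 → r_n = 29.25 kips.
  R_n,bearing = 1·17.37 + 3·29.25 = 105.1 kips → 0.75 × 105.1 = 78.8 kips.
Bolt shear governs: 40.1 kips.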